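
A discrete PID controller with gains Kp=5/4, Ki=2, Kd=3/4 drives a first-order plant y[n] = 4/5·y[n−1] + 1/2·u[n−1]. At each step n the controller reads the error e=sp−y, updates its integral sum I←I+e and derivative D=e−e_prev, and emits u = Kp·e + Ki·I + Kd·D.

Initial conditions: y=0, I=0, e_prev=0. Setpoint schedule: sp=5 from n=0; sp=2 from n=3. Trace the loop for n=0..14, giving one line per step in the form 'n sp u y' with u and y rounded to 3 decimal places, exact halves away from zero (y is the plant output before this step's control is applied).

(exact arithmetic carried between steps; '≈' marks a value shown rounded to 6 d.p. or computed from one; I and e_prev carry over from the previous line; the table rounds u and y to 3 d.p., halves away from zero)
n=0: y=0, sp=5, e=sp−y=5; I=5, D=e−e_prev=5; u=5/4·5+2·5+3/4·5=20; next y=4/5·0+1/2·20=10
n=1: y=10, sp=5, e=sp−y=-5; I=0, D=e−e_prev=-10; u=5/4·(-5)+2·0+3/4·(-10)=-13.75; next y=4/5·10+1/2·(-13.75)=1.125
n=2: y=1.125, sp=5, e=sp−y=3.875; I=3.875, D=e−e_prev=8.875; u=5/4·3.875+2·3.875+3/4·8.875=19.25; next y=4/5·1.125+1/2·19.25=10.525
n=3: y=10.525, sp=2, e=sp−y=-8.525; I=-4.65, D=e−e_prev=-12.4; u=5/4·(-8.525)+2·(-4.65)+3/4·(-12.4)=-29.25625; next y=4/5·10.525+1/2·(-29.25625)=-6.208125
n=4: y=-6.208125, sp=2, e=sp−y=8.208125; I=3.558125, D=e−e_prev=16.733125; u=5/4·8.208125+2·3.558125+3/4·16.733125=29.92625; next y=4/5·(-6.208125)+1/2·29.92625=9.996625
n=5: y=9.996625, sp=2, e=sp−y=-7.996625; I=-4.4385, D=e−e_prev=-16.20475; u=5/4·(-7.996625)+2·(-4.4385)+3/4·(-16.20475)≈-31.026344; next y=4/5·9.996625+1/2·(-31.026344)≈-7.515872
n=6: y≈-7.515872, sp=2, e=sp−y≈9.515872; I≈5.077372, D=e−e_prev≈17.512497; u=5/4·9.515872+2·5.077372+3/4·17.512497≈35.183956; next y=4/5·(-7.515872)+1/2·35.183956≈11.579281
n=7: y≈11.579281, sp=2, e=sp−y≈-9.579281; I≈-4.501909, D=e−e_prev≈-19.095153; u=5/4·(-9.579281)+2·(-4.501909)+3/4·(-19.095153)≈-35.299283; next y=4/5·11.579281+1/2·(-35.299283)≈-8.386217
n=8: y≈-8.386217, sp=2, e=sp−y≈10.386217; I≈5.884308, D=e−e_prev≈19.965497; u=5/4·10.386217+2·5.884308+3/4·19.965497≈39.725510; next y=4/5·(-8.386217)+1/2·39.725510≈13.153782
n=9: y≈13.153782, sp=2, e=sp−y≈-11.153782; I≈-5.269474, D=e−e_prev≈-21.539999; u=5/4·(-11.153782)+2·(-5.269474)+3/4·(-21.539999)≈-40.636173; next y=4/5·13.153782+1/2·(-40.636173)≈-9.795061
n=10: y≈-9.795061, sp=2, e=sp−y≈11.795061; I≈6.525588, D=e−e_prev≈22.948843; u=5/4·11.795061+2·6.525588+3/4·22.948843≈45.006634; next y=4/5·(-9.795061)+1/2·45.006634≈14.667268
n=11: y≈14.667268, sp=2, e=sp−y≈-12.667268; I≈-6.141680, D=e−e_prev≈-24.462329; u=5/4·(-12.667268)+2·(-6.141680)+3/4·(-24.462329)≈-46.464193; next y=4/5·14.667268+1/2·(-46.464193)≈-11.498282
n=12: y≈-11.498282, sp=2, e=sp−y≈13.498282; I≈7.356602, D=e−e_prev≈26.165550; u=5/4·13.498282+2·7.356602+3/4·26.165550≈51.210218; next y=4/5·(-11.498282)+1/2·51.210218≈16.406483
n=13: y≈16.406483, sp=2, e=sp−y≈-14.406483; I≈-7.049882, D=e−e_prev≈-27.904765; u=5/4·(-14.406483)+2·(-7.049882)+3/4·(-27.904765)≈-53.036442; next y=4/5·16.406483+1/2·(-53.036442)≈-13.393034
n=14: y≈-13.393034, sp=2, e=sp−y≈15.393034; I≈8.343152, D=e−e_prev≈29.799518; u=5/4·15.393034+2·8.343152+3/4·29.799518≈58.277236; next y=4/5·(-13.393034)+1/2·58.277236≈18.424191

0 5 20.000 0.000
1 5 -13.750 10.000
2 5 19.250 1.125
3 2 -29.256 10.525
4 2 29.926 -6.208
5 2 -31.026 9.997
6 2 35.184 -7.516
7 2 -35.299 11.579
8 2 39.726 -8.386
9 2 -40.636 13.154
10 2 45.007 -9.795
11 2 -46.464 14.667
12 2 51.210 -11.498
13 2 -53.036 16.406
14 2 58.277 -13.393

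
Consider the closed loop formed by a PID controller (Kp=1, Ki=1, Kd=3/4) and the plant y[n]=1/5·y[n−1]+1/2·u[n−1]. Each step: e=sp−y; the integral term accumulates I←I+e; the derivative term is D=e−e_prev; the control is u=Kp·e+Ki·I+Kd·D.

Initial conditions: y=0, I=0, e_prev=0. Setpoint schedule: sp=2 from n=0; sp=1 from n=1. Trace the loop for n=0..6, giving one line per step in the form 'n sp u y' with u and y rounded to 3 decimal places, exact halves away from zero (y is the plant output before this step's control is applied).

(exact arithmetic carried between steps; '≈' marks a value shown rounded to 6 d.p. or computed from one; I and e_prev carry over from the previous line; the table rounds u and y to 3 d.p., halves away from zero)
n=0: y=0, sp=2, e=sp−y=2; I=2, D=e−e_prev=2; u=1·2+1·2+3/4·2=5.5; next y=1/5·0+1/2·5.5=2.75
n=1: y=2.75, sp=1, e=sp−y=-1.75; I=0.25, D=e−e_prev=-3.75; u=1·(-1.75)+1·0.25+3/4·(-3.75)=-4.3125; next y=1/5·2.75+1/2·(-4.3125)=-1.60625
n=2: y=-1.60625, sp=1, e=sp−y=2.60625; I=2.85625, D=e−e_prev=4.35625; u=1·2.60625+1·2.85625+3/4·4.35625≈8.729688; next y=1/5·(-1.60625)+1/2·8.729688≈4.043594
n=3: y≈4.043594, sp=1, e=sp−y≈-3.043594; I≈-0.187344, D=e−e_prev≈-5.649844; u=1·(-3.043594)+1·(-0.187344)+3/4·(-5.649844)≈-7.468320; next y=1/5·4.043594+1/2·(-7.468320)≈-2.925441
n=4: y≈-2.925441, sp=1, e=sp−y≈3.925441; I≈3.738098, D=e−e_prev≈6.969035; u=1·3.925441+1·3.738098+3/4·6.969035≈12.890315; next y=1/5·(-2.925441)+1/2·12.890315≈5.860069
n=5: y≈5.860069, sp=1, e=sp−y≈-4.860069; I≈-1.121972, D=e−e_prev≈-8.785511; u=1·(-4.860069)+1·(-1.121972)+3/4·(-8.785511)≈-12.571174; next y=1/5·5.860069+1/2·(-12.571174)≈-5.113573
n=6: y≈-5.113573, sp=1, e=sp−y≈6.113573; I≈4.991602, D=e−e_prev≈10.973643; u=1·6.113573+1·4.991602+3/4·10.973643≈19.335407; next y=1/5·(-5.113573)+1/2·19.335407≈8.644989

0 2 5.500 0.000
1 1 -4.313 2.750
2 1 8.730 -1.606
3 1 -7.468 4.044
4 1 12.890 -2.925
5 1 -12.571 5.860
6 1 19.335 -5.114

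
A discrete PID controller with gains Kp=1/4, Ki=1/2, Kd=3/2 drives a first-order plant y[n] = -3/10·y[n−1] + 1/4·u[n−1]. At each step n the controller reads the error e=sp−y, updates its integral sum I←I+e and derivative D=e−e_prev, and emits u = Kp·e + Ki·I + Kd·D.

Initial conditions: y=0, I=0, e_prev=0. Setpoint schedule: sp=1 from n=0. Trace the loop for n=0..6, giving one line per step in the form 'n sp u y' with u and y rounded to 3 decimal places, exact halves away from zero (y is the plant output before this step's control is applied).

(exact arithmetic carried between steps; '≈' marks a value shown rounded to 6 d.p. or computed from one; I and e_prev carry over from the previous line; the table rounds u and y to 3 d.p., halves away from zero)
n=0: y=0, sp=1, e=sp−y=1; I=1, D=e−e_prev=1; u=1/4·1+1/2·1+3/2·1=2.25; next y=-3/10·0+1/4·2.25=0.5625
n=1: y=0.5625, sp=1, e=sp−y=0.4375; I=1.4375, D=e−e_prev=-0.5625; u=1/4·0.4375+1/2·1.4375+3/2·(-0.5625)=-0.015625; next y=-3/10·0.5625+1/4·(-0.015625)≈-0.172656
n=2: y≈-0.172656, sp=1, e=sp−y≈1.172656; I≈2.610156, D=e−e_prev≈0.735156; u=1/4·1.172656+1/2·2.610156+3/2·0.735156≈2.700977; next y=-3/10·(-0.172656)+1/4·2.700977≈0.727041
n=3: y≈0.727041, sp=1, e=sp−y≈0.272959; I≈2.883115, D=e−e_prev≈-0.899697; u=1/4·0.272959+1/2·2.883115+3/2·(-0.899697)≈0.160251; next y=-3/10·0.727041+1/4·0.160251≈-0.178049
n=4: y≈-0.178049, sp=1, e=sp−y≈1.178049; I≈4.061165, D=e−e_prev≈0.905090; u=1/4·1.178049+1/2·4.061165+3/2·0.905090≈3.682730; next y=-3/10·(-0.178049)+1/4·3.682730≈0.974097
n=5: y≈0.974097, sp=1, e=sp−y≈0.025903; I≈4.087067, D=e−e_prev≈-1.152147; u=1/4·0.025903+1/2·4.087067+3/2·(-1.152147)≈0.321789; next y=-3/10·0.974097+1/4·0.321789≈-0.211782
n=6: y≈-0.211782, sp=1, e=sp−y≈1.211782; I≈5.298849, D=e−e_prev≈1.185879; u=1/4·1.211782+1/2·5.298849+3/2·1.185879≈4.731189; next y=-3/10·(-0.211782)+1/4·4.731189≈1.246332

0 1 2.250 0.000
1 1 -0.016 0.563
2 1 2.701 -0.173
3 1 0.160 0.727
4 1 3.683 -0.178
5 1 0.322 0.974
6 1 4.731 -0.212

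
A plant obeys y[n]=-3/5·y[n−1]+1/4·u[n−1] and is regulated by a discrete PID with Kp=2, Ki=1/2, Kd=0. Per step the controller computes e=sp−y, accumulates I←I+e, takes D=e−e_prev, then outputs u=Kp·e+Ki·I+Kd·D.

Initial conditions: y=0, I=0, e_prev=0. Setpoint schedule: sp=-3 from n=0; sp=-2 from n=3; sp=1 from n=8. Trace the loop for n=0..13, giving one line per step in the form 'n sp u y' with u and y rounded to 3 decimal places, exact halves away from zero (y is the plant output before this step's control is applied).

0 -3 -7.500 0.000
1 -3 -4.313 -1.875
2 -3 -9.680 0.047
3 -2 -2.466 -2.448
4 -2 -10.493 0.852
5 -2 -1.952 -3.135
6 -2 -12.703 1.393
7 -2 -0.888 -4.012
8 1 -7.873 2.185
9 1 5.194 -3.279
10 1 -9.029 3.266
11 1 8.545 -4.217
12 1 -11.055 4.667
13 1 12.687 -5.564

(exact arithmetic carried between steps; '≈' marks a value shown rounded to 6 d.p. or computed from one; I and e_prev carry over from the previous line; the table rounds u and y to 3 d.p., halves away from zero)
n=0: y=0, sp=-3, e=sp−y=-3; I=-3, D=e−e_prev=-3; u=2·(-3)+1/2·(-3)+0·(-3)=-7.5; next y=-3/5·0+1/4·(-7.5)=-1.875
n=1: y=-1.875, sp=-3, e=sp−y=-1.125; I=-4.125, D=e−e_prev=1.875; u=2·(-1.125)+1/2·(-4.125)+0·1.875=-4.3125; next y=-3/5·(-1.875)+1/4·(-4.3125)=0.046875
n=2: y=0.046875, sp=-3, e=sp−y=-3.046875; I=-7.171875, D=e−e_prev=-1.921875; u=2·(-3.046875)+1/2·(-7.171875)+0·(-1.921875)≈-9.679688; next y=-3/5·0.046875+1/4·(-9.679688)≈-2.448047
n=3: y≈-2.448047, sp=-2, e=sp−y≈0.448047; I≈-6.723828, D=e−e_prev≈3.494922; u=2·0.448047+1/2·(-6.723828)+0·3.494922≈-2.465820; next y=-3/5·(-2.448047)+1/4·(-2.465820)≈0.852373
n=4: y≈0.852373, sp=-2, e=sp−y≈-2.852373; I≈-9.576201, D=e−e_prev≈-3.300420; u=2·(-2.852373)+1/2·(-9.576201)+0·(-3.300420)≈-10.492847; next y=-3/5·0.852373+1/4·(-10.492847)≈-3.134635
n=5: y≈-3.134635, sp=-2, e=sp−y≈1.134635; I≈-8.441566, D=e−e_prev≈3.987009; u=2·1.134635+1/2·(-8.441566)+0·3.987009≈-1.951512; next y=-3/5·(-3.134635)+1/4·(-1.951512)≈1.392903
n=6: y≈1.392903, sp=-2, e=sp−y≈-3.392903; I≈-11.834469, D=e−e_prev≈-4.527539; u=2·(-3.392903)+1/2·(-11.834469)+0·(-4.527539)≈-12.703041; next y=-3/5·1.392903+1/4·(-12.703041)≈-4.011502
n=7: y≈-4.011502, sp=-2, e=sp−y≈2.011502; I≈-9.822967, D=e−e_prev≈5.404406; u=2·2.011502+1/2·(-9.822967)+0·5.404406≈-0.888479; next y=-3/5·(-4.011502)+1/4·(-0.888479)≈2.184782
n=8: y≈2.184782, sp=1, e=sp−y≈-1.184782; I≈-11.007748, D=e−e_prev≈-3.196284; u=2·(-1.184782)+1/2·(-11.007748)+0·(-3.196284)≈-7.873438; next y=-3/5·2.184782+1/4·(-7.873438)≈-3.279228
n=9: y≈-3.279228, sp=1, e=sp−y≈4.279228; I≈-6.728520, D=e−e_prev≈5.464010; u=2·4.279228+1/2·(-6.728520)+0·5.464010≈5.194197; next y=-3/5·(-3.279228)+1/4·5.194197≈3.266086
n=10: y≈3.266086, sp=1, e=sp−y≈-2.266086; I≈-8.994606, D=e−e_prev≈-6.545315; u=2·(-2.266086)+1/2·(-8.994606)+0·(-6.545315)≈-9.029476; next y=-3/5·3.266086+1/4·(-9.029476)≈-4.217021
n=11: y≈-4.217021, sp=1, e=sp−y≈5.217021; I≈-3.777586, D=e−e_prev≈7.483107; u=2·5.217021+1/2·(-3.777586)+0·7.483107≈8.545249; next y=-3/5·(-4.217021)+1/4·8.545249≈4.666525
n=12: y≈4.666525, sp=1, e=sp−y≈-3.666525; I≈-7.444110, D=e−e_prev≈-8.883545; u=2·(-3.666525)+1/2·(-7.444110)+0·(-8.883545)≈-11.055104; next y=-3/5·4.666525+1/4·(-11.055104)≈-5.563691
n=13: y≈-5.563691, sp=1, e=sp−y≈6.563691; I≈-0.880419, D=e−e_prev≈10.230215; u=2·6.563691+1/2·(-0.880419)+0·10.230215≈12.687172; next y=-3/5·(-5.563691)+1/4·12.687172≈6.510007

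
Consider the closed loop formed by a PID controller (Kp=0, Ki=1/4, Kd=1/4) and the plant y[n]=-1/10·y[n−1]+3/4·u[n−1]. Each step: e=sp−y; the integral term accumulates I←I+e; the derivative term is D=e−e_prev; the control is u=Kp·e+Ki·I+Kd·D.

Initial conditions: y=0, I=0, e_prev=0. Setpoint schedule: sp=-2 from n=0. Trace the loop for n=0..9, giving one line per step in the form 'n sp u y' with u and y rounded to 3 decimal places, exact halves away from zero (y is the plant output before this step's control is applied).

0 -2 -1.000 0.000
1 -2 -0.625 -0.750
2 -2 -1.303 -0.394
3 -2 -1.344 -0.938
4 -2 -1.757 -0.914
5 -2 -1.866 -1.226
6 -2 -2.113 -1.277
7 -2 -2.216 -1.457
8 -2 -2.367 -1.516
9 -2 -2.449 -1.624

(exact arithmetic carried between steps; '≈' marks a value shown rounded to 6 d.p. or computed from one; I and e_prev carry over from the previous line; the table rounds u and y to 3 d.p., halves away from zero)
n=0: y=0, sp=-2, e=sp−y=-2; I=-2, D=e−e_prev=-2; u=0·(-2)+1/4·(-2)+1/4·(-2)=-1; next y=-1/10·0+3/4·(-1)=-0.75
n=1: y=-0.75, sp=-2, e=sp−y=-1.25; I=-3.25, D=e−e_prev=0.75; u=0·(-1.25)+1/4·(-3.25)+1/4·0.75=-0.625; next y=-1/10·(-0.75)+3/4·(-0.625)=-0.39375
n=2: y=-0.39375, sp=-2, e=sp−y=-1.60625; I=-4.85625, D=e−e_prev=-0.35625; u=0·(-1.60625)+1/4·(-4.85625)+1/4·(-0.35625)=-1.303125; next y=-1/10·(-0.39375)+3/4·(-1.303125)≈-0.937969
n=3: y≈-0.937969, sp=-2, e=sp−y≈-1.062031; I≈-5.918281, D=e−e_prev≈0.544219; u=0·(-1.062031)+1/4·(-5.918281)+1/4·0.544219≈-1.343516; next y=-1/10·(-0.937969)+3/4·(-1.343516)≈-0.913840
n=4: y≈-0.913840, sp=-2, e=sp−y≈-1.086160; I≈-7.004441, D=e−e_prev≈-0.024129; u=0·(-1.086160)+1/4·(-7.004441)+1/4·(-0.024129)≈-1.757143; next y=-1/10·(-0.913840)+3/4·(-1.757143)≈-1.226473
n=5: y≈-1.226473, sp=-2, e=sp−y≈-0.773527; I≈-7.777968, D=e−e_prev≈0.312633; u=0·(-0.773527)+1/4·(-7.777968)+1/4·0.312633≈-1.866334; next y=-1/10·(-1.226473)+3/4·(-1.866334)≈-1.277103
n=6: y≈-1.277103, sp=-2, e=sp−y≈-0.722897; I≈-8.500865, D=e−e_prev≈0.050630; u=0·(-0.722897)+1/4·(-8.500865)+1/4·0.050630≈-2.112559; next y=-1/10·(-1.277103)+3/4·(-2.112559)≈-1.456709
n=7: y≈-1.456709, sp=-2, e=sp−y≈-0.543291; I≈-9.044157, D=e−e_prev≈0.179606; u=0·(-0.543291)+1/4·(-9.044157)+1/4·0.179606≈-2.216138; next y=-1/10·(-1.456709)+3/4·(-2.216138)≈-1.516432
n=8: y≈-1.516432, sp=-2, e=sp−y≈-0.483568; I≈-9.527724, D=e−e_prev≈0.059724; u=0·(-0.483568)+1/4·(-9.527724)+1/4·0.059724≈-2.367000; next y=-1/10·(-1.516432)+3/4·(-2.367000)≈-1.623607
n=9: y≈-1.623607, sp=-2, e=sp−y≈-0.376393; I≈-9.904117, D=e−e_prev≈0.107174; u=0·(-0.376393)+1/4·(-9.904117)+1/4·0.107174≈-2.449236; next y=-1/10·(-1.623607)+3/4·(-2.449236)≈-1.674566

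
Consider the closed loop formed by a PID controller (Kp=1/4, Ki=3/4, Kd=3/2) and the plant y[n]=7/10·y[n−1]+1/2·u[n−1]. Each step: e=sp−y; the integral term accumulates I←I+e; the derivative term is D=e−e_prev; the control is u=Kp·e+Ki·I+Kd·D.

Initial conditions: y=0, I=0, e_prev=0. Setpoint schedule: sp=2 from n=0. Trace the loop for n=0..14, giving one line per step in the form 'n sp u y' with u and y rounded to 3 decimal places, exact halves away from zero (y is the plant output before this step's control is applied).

0 2 5.000 0.000
1 2 -2.750 2.500
2 2 5.938 0.375
3 2 -3.172 3.231
4 2 6.577 0.676
5 2 -3.977 3.762
6 2 7.123 0.645
7 2 -4.957 4.013
8 2 7.791 0.331
9 2 -5.971 4.127
10 2 8.688 -0.097
11 2 -7.007 4.276
12 2 9.811 -0.510
13 2 -8.133 4.548
14 2 11.121 -0.883

(exact arithmetic carried between steps; '≈' marks a value shown rounded to 6 d.p. or computed from one; I and e_prev carry over from the previous line; the table rounds u and y to 3 d.p., halves away from zero)
n=0: y=0, sp=2, e=sp−y=2; I=2, D=e−e_prev=2; u=1/4·2+3/4·2+3/2·2=5; next y=7/10·0+1/2·5=2.5
n=1: y=2.5, sp=2, e=sp−y=-0.5; I=1.5, D=e−e_prev=-2.5; u=1/4·(-0.5)+3/4·1.5+3/2·(-2.5)=-2.75; next y=7/10·2.5+1/2·(-2.75)=0.375
n=2: y=0.375, sp=2, e=sp−y=1.625; I=3.125, D=e−e_prev=2.125; u=1/4·1.625+3/4·3.125+3/2·2.125=5.9375; next y=7/10·0.375+1/2·5.9375=3.23125
n=3: y=3.23125, sp=2, e=sp−y=-1.23125; I=1.89375, D=e−e_prev=-2.85625; u=1/4·(-1.23125)+3/4·1.89375+3/2·(-2.85625)=-3.171875; next y=7/10·3.23125+1/2·(-3.171875)≈0.675938
n=4: y≈0.675938, sp=2, e=sp−y≈1.324063; I≈3.217813, D=e−e_prev≈2.555313; u=1/4·1.324063+3/4·3.217813+3/2·2.555313≈6.577344; next y=7/10·0.675938+1/2·6.577344≈3.761828
n=5: y≈3.761828, sp=2, e=sp−y≈-1.761828; I≈1.455984, D=e−e_prev≈-3.085891; u=1/4·(-1.761828)+3/4·1.455984+3/2·(-3.085891)≈-3.977305; next y=7/10·3.761828+1/2·(-3.977305)≈0.644627
n=6: y≈0.644627, sp=2, e=sp−y≈1.355373; I≈2.811357, D=e−e_prev≈3.117201; u=1/4·1.355373+3/4·2.811357+3/2·3.117201≈7.123162; next y=7/10·0.644627+1/2·7.123162≈4.012820
n=7: y≈4.012820, sp=2, e=sp−y≈-2.012820; I≈0.798537, D=e−e_prev≈-3.368193; u=1/4·(-2.012820)+3/4·0.798537+3/2·(-3.368193)≈-4.956592; next y=7/10·4.012820+1/2·(-4.956592)≈0.330678
n=8: y≈0.330678, sp=2, e=sp−y≈1.669322; I≈2.467859, D=e−e_prev≈3.682142; u=1/4·1.669322+3/4·2.467859+3/2·3.682142≈7.791437; next y=7/10·0.330678+1/2·7.791437≈4.127193
n=9: y≈4.127193, sp=2, e=sp−y≈-2.127193; I≈0.340665, D=e−e_prev≈-3.796515; u=1/4·(-2.127193)+3/4·0.340665+3/2·(-3.796515)≈-5.971072; next y=7/10·4.127193+1/2·(-5.971072)≈-0.096501
n=10: y≈-0.096501, sp=2, e=sp−y≈2.096501; I≈2.437166, D=e−e_prev≈4.223694; u=1/4·2.096501+3/4·2.437166+3/2·4.223694≈8.687541; next y=7/10·(-0.096501)+1/2·8.687541≈4.276220
n=11: y≈4.276220, sp=2, e=sp−y≈-2.276220; I≈0.160946, D=e−e_prev≈-4.372721; u=1/4·(-2.276220)+3/4·0.160946+3/2·(-4.372721)≈-7.007426; next y=7/10·4.276220+1/2·(-7.007426)≈-0.510359
n=12: y≈-0.510359, sp=2, e=sp−y≈2.510359; I≈2.671305, D=e−e_prev≈4.786579; u=1/4·2.510359+3/4·2.671305+3/2·4.786579≈9.810937; next y=7/10·(-0.510359)+1/2·9.810937≈4.548217
n=13: y≈4.548217, sp=2, e=sp−y≈-2.548217; I≈0.123088, D=e−e_prev≈-5.058576; u=1/4·(-2.548217)+3/4·0.123088+3/2·(-5.058576)≈-8.132603; next y=7/10·4.548217+1/2·(-8.132603)≈-0.882549
n=14: y≈-0.882549, sp=2, e=sp−y≈2.882549; I≈3.005637, D=e−e_prev≈5.430767; u=1/4·2.882549+3/4·3.005637+3/2·5.430767≈11.121016; next y=7/10·(-0.882549)+1/2·11.121016≈4.942723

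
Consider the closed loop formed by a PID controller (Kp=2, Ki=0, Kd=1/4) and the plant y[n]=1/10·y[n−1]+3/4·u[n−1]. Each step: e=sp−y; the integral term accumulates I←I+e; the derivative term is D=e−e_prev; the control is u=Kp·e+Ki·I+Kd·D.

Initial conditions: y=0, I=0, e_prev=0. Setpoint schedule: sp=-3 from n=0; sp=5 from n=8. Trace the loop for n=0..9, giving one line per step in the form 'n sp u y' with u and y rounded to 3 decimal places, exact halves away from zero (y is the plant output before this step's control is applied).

(exact arithmetic carried between steps; '≈' marks a value shown rounded to 6 d.p. or computed from one; I and e_prev carry over from the previous line; the table rounds u and y to 3 d.p., halves away from zero)
n=0: y=0, sp=-3, e=sp−y=-3; I=-3, D=e−e_prev=-3; u=2·(-3)+0·(-3)+1/4·(-3)=-6.75; next y=1/10·0+3/4·(-6.75)=-5.0625
n=1: y=-5.0625, sp=-3, e=sp−y=2.0625; I=-0.9375, D=e−e_prev=5.0625; u=2·2.0625+0·(-0.9375)+1/4·5.0625=5.390625; next y=1/10·(-5.0625)+3/4·5.390625≈3.536719
n=2: y≈3.536719, sp=-3, e=sp−y≈-6.536719; I≈-7.474219, D=e−e_prev≈-8.599219; u=2·(-6.536719)+0·(-7.474219)+1/4·(-8.599219)≈-15.223242; next y=1/10·3.536719+3/4·(-15.223242)≈-11.063760
n=3: y≈-11.063760, sp=-3, e=sp−y≈8.063760; I≈0.589541, D=e−e_prev≈14.600479; u=2·8.063760+0·0.589541+1/4·14.600479≈19.777639; next y=1/10·(-11.063760)+3/4·19.777639≈13.726853
n=4: y≈13.726853, sp=-3, e=sp−y≈-16.726853; I≈-16.137312, D=e−e_prev≈-24.790613; u=2·(-16.726853)+0·(-16.137312)+1/4·(-24.790613)≈-39.651360; next y=1/10·13.726853+3/4·(-39.651360)≈-28.365835
n=5: y≈-28.365835, sp=-3, e=sp−y≈25.365835; I≈9.228522, D=e−e_prev≈42.092688; u=2·25.365835+0·9.228522+1/4·42.092688≈61.254841; next y=1/10·(-28.365835)+3/4·61.254841≈43.104548
n=6: y≈43.104548, sp=-3, e=sp−y≈-46.104548; I≈-36.876025, D=e−e_prev≈-71.470382; u=2·(-46.104548)+0·(-36.876025)+1/4·(-71.470382)≈-110.076691; next y=1/10·43.104548+3/4·(-110.076691)≈-78.247063
n=7: y≈-78.247063, sp=-3, e=sp−y≈75.247063; I≈38.371038, D=e−e_prev≈121.351611; u=2·75.247063+0·38.371038+1/4·121.351611≈180.832029; next y=1/10·(-78.247063)+3/4·180.832029≈127.799316
n=8: y≈127.799316, sp=5, e=sp−y≈-122.799316; I≈-84.428278, D=e−e_prev≈-198.046379; u=2·(-122.799316)+0·(-84.428278)+1/4·(-198.046379)≈-295.110226; next y=1/10·127.799316+3/4·(-295.110226)≈-208.552738
n=9: y≈-208.552738, sp=5, e=sp−y≈213.552738; I≈129.124460, D=e−e_prev≈336.352054; u=2·213.552738+0·129.124460+1/4·336.352054≈511.193490; next y=1/10·(-208.552738)+3/4·511.193490≈362.539844

0 -3 -6.750 0.000
1 -3 5.391 -5.063
2 -3 -15.223 3.537
3 -3 19.778 -11.064
4 -3 -39.651 13.727
5 -3 61.255 -28.366
6 -3 -110.077 43.105
7 -3 180.832 -78.247
8 5 -295.110 127.799
9 5 511.193 -208.553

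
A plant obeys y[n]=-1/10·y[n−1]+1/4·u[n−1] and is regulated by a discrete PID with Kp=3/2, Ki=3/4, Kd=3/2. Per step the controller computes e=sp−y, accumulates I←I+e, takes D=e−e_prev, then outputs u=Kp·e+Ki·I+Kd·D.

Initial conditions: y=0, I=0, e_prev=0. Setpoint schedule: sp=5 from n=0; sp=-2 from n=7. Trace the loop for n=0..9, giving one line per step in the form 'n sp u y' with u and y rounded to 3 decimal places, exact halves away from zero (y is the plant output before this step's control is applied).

0 5 18.750 0.000
1 5 -2.578 4.688
2 5 26.440 -1.113
3 5 -7.056 6.721
4 5 37.746 -2.436
5 5 -15.849 9.680
6 5 53.604 -4.930
7 -2 -57.705 13.894
8 -2 80.522 -15.816
9 -2 -94.410 21.712

(exact arithmetic carried between steps; '≈' marks a value shown rounded to 6 d.p. or computed from one; I and e_prev carry over from the previous line; the table rounds u and y to 3 d.p., halves away from zero)
n=0: y=0, sp=5, e=sp−y=5; I=5, D=e−e_prev=5; u=3/2·5+3/4·5+3/2·5=18.75; next y=-1/10·0+1/4·18.75=4.6875
n=1: y=4.6875, sp=5, e=sp−y=0.3125; I=5.3125, D=e−e_prev=-4.6875; u=3/2·0.3125+3/4·5.3125+3/2·(-4.6875)=-2.578125; next y=-1/10·4.6875+1/4·(-2.578125)≈-1.113281
n=2: y≈-1.113281, sp=5, e=sp−y≈6.113281; I≈11.425781, D=e−e_prev≈5.800781; u=3/2·6.113281+3/4·11.425781+3/2·5.800781≈26.440430; next y=-1/10·(-1.113281)+1/4·26.440430≈6.721436
n=3: y≈6.721436, sp=5, e=sp−y≈-1.721436; I≈9.704346, D=e−e_prev≈-7.834717; u=3/2·(-1.721436)+3/4·9.704346+3/2·(-7.834717)≈-7.055969; next y=-1/10·6.721436+1/4·(-7.055969)≈-2.436136
n=4: y≈-2.436136, sp=5, e=sp−y≈7.436136; I≈17.140482, D=e−e_prev≈9.157571; u=3/2·7.436136+3/4·17.140482+3/2·9.157571≈37.745922; next y=-1/10·(-2.436136)+1/4·37.745922≈9.680094
n=5: y≈9.680094, sp=5, e=sp−y≈-4.680094; I≈12.460387, D=e−e_prev≈-12.116230; u=3/2·(-4.680094)+3/4·12.460387+3/2·(-12.116230)≈-15.849196; next y=-1/10·9.680094+1/4·(-15.849196)≈-4.930308
n=6: y≈-4.930308, sp=5, e=sp−y≈9.930308; I≈22.390696, D=e−e_prev≈14.610402; u=3/2·9.930308+3/4·22.390696+3/2·14.610402≈53.604088; next y=-1/10·(-4.930308)+1/4·53.604088≈13.894053
n=7: y≈13.894053, sp=-2, e=sp−y≈-15.894053; I≈6.496643, D=e−e_prev≈-25.824361; u=3/2·(-15.894053)+3/4·6.496643+3/2·(-25.824361)≈-57.705139; next y=-1/10·13.894053+1/4·(-57.705139)≈-15.815690
n=8: y≈-15.815690, sp=-2, e=sp−y≈13.815690; I≈20.312333, D=e−e_prev≈29.709743; u=3/2·13.815690+3/4·20.312333+3/2·29.709743≈80.522399; next y=-1/10·(-15.815690)+1/4·80.522399≈21.712169
n=9: y≈21.712169, sp=-2, e=sp−y≈-23.712169; I≈-3.399836, D=e−e_prev≈-37.527859; u=3/2·(-23.712169)+3/4·(-3.399836)+3/2·(-37.527859)≈-94.409918; next y=-1/10·21.712169+1/4·(-94.409918)≈-25.773696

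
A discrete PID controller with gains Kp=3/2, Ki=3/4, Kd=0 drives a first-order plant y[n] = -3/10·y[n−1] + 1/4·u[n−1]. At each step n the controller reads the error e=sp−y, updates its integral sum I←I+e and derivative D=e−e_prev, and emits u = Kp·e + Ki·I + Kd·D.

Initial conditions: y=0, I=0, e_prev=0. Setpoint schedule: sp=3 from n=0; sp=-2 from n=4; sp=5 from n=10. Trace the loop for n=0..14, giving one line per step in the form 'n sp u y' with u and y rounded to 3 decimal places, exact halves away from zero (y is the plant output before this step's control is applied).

0 3 6.750 0.000
1 3 5.203 1.688
2 3 8.197 0.795
3 3 7.564 1.811
4 -2 -1.752 1.348
5 -2 0.665 -0.842
6 -2 -3.041 0.419
7 -2 -1.919 -0.886
8 -2 -4.267 -0.214
9 -2 -3.832 -1.002
10 5 10.393 -0.657
11 5 6.867 2.795
12 5 12.835 0.878
13 5 11.275 2.945
14 5 15.089 1.935

(exact arithmetic carried between steps; '≈' marks a value shown rounded to 6 d.p. or computed from one; I and e_prev carry over from the previous line; the table rounds u and y to 3 d.p., halves away from zero)
n=0: y=0, sp=3, e=sp−y=3; I=3, D=e−e_prev=3; u=3/2·3+3/4·3+0·3=6.75; next y=-3/10·0+1/4·6.75=1.6875
n=1: y=1.6875, sp=3, e=sp−y=1.3125; I=4.3125, D=e−e_prev=-1.6875; u=3/2·1.3125+3/4·4.3125+0·(-1.6875)=5.203125; next y=-3/10·1.6875+1/4·5.203125≈0.794531
n=2: y≈0.794531, sp=3, e=sp−y≈2.205469; I≈6.517969, D=e−e_prev≈0.892969; u=3/2·2.205469+3/4·6.517969+0·0.892969≈8.196680; next y=-3/10·0.794531+1/4·8.196680≈1.810811
n=3: y≈1.810811, sp=3, e=sp−y≈1.189189; I≈7.707158, D=e−e_prev≈-1.016279; u=3/2·1.189189+3/4·7.707158+0·(-1.016279)≈7.564153; next y=-3/10·1.810811+1/4·7.564153≈1.347795
n=4: y≈1.347795, sp=-2, e=sp−y≈-3.347795; I≈4.359363, D=e−e_prev≈-4.536984; u=3/2·(-3.347795)+3/4·4.359363+0·(-4.536984)≈-1.752170; next y=-3/10·1.347795+1/4·(-1.752170)≈-0.842381
n=5: y≈-0.842381, sp=-2, e=sp−y≈-1.157619; I≈3.201744, D=e−e_prev≈2.190176; u=3/2·(-1.157619)+3/4·3.201744+0·2.190176≈0.664880; next y=-3/10·(-0.842381)+1/4·0.664880≈0.418934
n=6: y≈0.418934, sp=-2, e=sp−y≈-2.418934; I≈0.782810, D=e−e_prev≈-1.261315; u=3/2·(-2.418934)+3/4·0.782810+0·(-1.261315)≈-3.041294; next y=-3/10·0.418934+1/4·(-3.041294)≈-0.886004
n=7: y≈-0.886004, sp=-2, e=sp−y≈-1.113996; I≈-0.331186, D=e−e_prev≈1.304938; u=3/2·(-1.113996)+3/4·(-0.331186)+0·1.304938≈-1.919384; next y=-3/10·(-0.886004)+1/4·(-1.919384)≈-0.214045
n=8: y≈-0.214045, sp=-2, e=sp−y≈-1.785955; I≈-2.117141, D=e−e_prev≈-0.671959; u=3/2·(-1.785955)+3/4·(-2.117141)+0·(-0.671959)≈-4.266789; next y=-3/10·(-0.214045)+1/4·(-4.266789)≈-1.002484
n=9: y≈-1.002484, sp=-2, e=sp−y≈-0.997516; I≈-3.114658, D=e−e_prev≈0.788439; u=3/2·(-0.997516)+3/4·(-3.114658)+0·0.788439≈-3.832268; next y=-3/10·(-1.002484)+1/4·(-3.832268)≈-0.657322
n=10: y≈-0.657322, sp=5, e=sp−y≈5.657322; I≈2.542664, D=e−e_prev≈6.654838; u=3/2·5.657322+3/4·2.542664+0·6.654838≈10.392981; next y=-3/10·(-0.657322)+1/4·10.392981≈2.795442
n=11: y≈2.795442, sp=5, e=sp−y≈2.204558; I≈4.747222, D=e−e_prev≈-3.452764; u=3/2·2.204558+3/4·4.747222+0·(-3.452764)≈6.867254; next y=-3/10·2.795442+1/4·6.867254≈0.878181
n=12: y≈0.878181, sp=5, e=sp−y≈4.121819; I≈8.869041, D=e−e_prev≈1.917261; u=3/2·4.121819+3/4·8.869041+0·1.917261≈12.834509; next y=-3/10·0.878181+1/4·12.834509≈2.945173
n=13: y≈2.945173, sp=5, e=sp−y≈2.054827; I≈10.923868, D=e−e_prev≈-2.066992; u=3/2·2.054827+3/4·10.923868+0·(-2.066992)≈11.275142; next y=-3/10·2.945173+1/4·11.275142≈1.935233
n=14: y≈1.935233, sp=5, e=sp−y≈3.064767; I≈13.988635, D=e−e_prev≈1.009940; u=3/2·3.064767+3/4·13.988635+0·1.009940≈15.088626; next y=-3/10·1.935233+1/4·15.088626≈3.191586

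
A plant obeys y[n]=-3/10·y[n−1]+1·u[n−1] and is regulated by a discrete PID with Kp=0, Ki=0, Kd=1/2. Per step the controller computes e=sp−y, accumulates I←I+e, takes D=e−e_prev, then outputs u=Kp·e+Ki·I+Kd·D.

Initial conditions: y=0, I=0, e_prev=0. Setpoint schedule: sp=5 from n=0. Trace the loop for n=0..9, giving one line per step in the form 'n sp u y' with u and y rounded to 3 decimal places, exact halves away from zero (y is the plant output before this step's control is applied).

(exact arithmetic carried between steps; '≈' marks a value shown rounded to 6 d.p. or computed from one; I and e_prev carry over from the previous line; the table rounds u and y to 3 d.p., halves away from zero)
n=0: y=0, sp=5, e=sp−y=5; I=5, D=e−e_prev=5; u=0·5+0·5+1/2·5=2.5; next y=-3/10·0+1·2.5=2.5
n=1: y=2.5, sp=5, e=sp−y=2.5; I=7.5, D=e−e_prev=-2.5; u=0·2.5+0·7.5+1/2·(-2.5)=-1.25; next y=-3/10·2.5+1·(-1.25)=-2
n=2: y=-2, sp=5, e=sp−y=7; I=14.5, D=e−e_prev=4.5; u=0·7+0·14.5+1/2·4.5=2.25; next y=-3/10·(-2)+1·2.25=2.85
n=3: y=2.85, sp=5, e=sp−y=2.15; I=16.65, D=e−e_prev=-4.85; u=0·2.15+0·16.65+1/2·(-4.85)=-2.425; next y=-3/10·2.85+1·(-2.425)=-3.28
n=4: y=-3.28, sp=5, e=sp−y=8.28; I=24.93, D=e−e_prev=6.13; u=0·8.28+0·24.93+1/2·6.13=3.065; next y=-3/10·(-3.28)+1·3.065=4.049
n=5: y=4.049, sp=5, e=sp−y=0.951; I=25.881, D=e−e_prev=-7.329; u=0·0.951+0·25.881+1/2·(-7.329)=-3.6645; next y=-3/10·4.049+1·(-3.6645)=-4.8792
n=6: y=-4.8792, sp=5, e=sp−y=9.8792; I=35.7602, D=e−e_prev=8.9282; u=0·9.8792+0·35.7602+1/2·8.9282=4.4641; next y=-3/10·(-4.8792)+1·4.4641=5.92786
n=7: y=5.92786, sp=5, e=sp−y=-0.92786; I=34.83234, D=e−e_prev=-10.80706; u=0·(-0.92786)+0·34.83234+1/2·(-10.80706)=-5.40353; next y=-3/10·5.92786+1·(-5.40353)=-7.181888
n=8: y=-7.181888, sp=5, e=sp−y=12.181888; I=47.014228, D=e−e_prev=13.109748; u=0·12.181888+0·47.014228+1/2·13.109748=6.554874; next y=-3/10·(-7.181888)+1·6.554874≈8.709440
n=9: y≈8.709440, sp=5, e=sp−y≈-3.709440; I≈43.304788, D=e−e_prev≈-15.891328; u=0·(-3.709440)+0·43.304788+1/2·(-15.891328)≈-7.945664; next y=-3/10·8.709440+1·(-7.945664)≈-10.558496

0 5 2.500 0.000
1 5 -1.250 2.500
2 5 2.250 -2.000
3 5 -2.425 2.850
4 5 3.065 -3.280
5 5 -3.665 4.049
6 5 4.464 -4.879
7 5 -5.404 5.928
8 5 6.555 -7.182
9 5 -7.946 8.709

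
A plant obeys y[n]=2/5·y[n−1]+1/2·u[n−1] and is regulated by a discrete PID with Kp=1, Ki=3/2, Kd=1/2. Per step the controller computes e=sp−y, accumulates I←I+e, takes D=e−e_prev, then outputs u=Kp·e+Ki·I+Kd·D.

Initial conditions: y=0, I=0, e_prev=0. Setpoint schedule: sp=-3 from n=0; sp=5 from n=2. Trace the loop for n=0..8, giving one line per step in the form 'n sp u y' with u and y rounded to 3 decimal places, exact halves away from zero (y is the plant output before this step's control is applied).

(exact arithmetic carried between steps; '≈' marks a value shown rounded to 6 d.p. or computed from one; I and e_prev carry over from the previous line; the table rounds u and y to 3 d.p., halves away from zero)
n=0: y=0, sp=-3, e=sp−y=-3; I=-3, D=e−e_prev=-3; u=1·(-3)+3/2·(-3)+1/2·(-3)=-9; next y=2/5·0+1/2·(-9)=-4.5
n=1: y=-4.5, sp=-3, e=sp−y=1.5; I=-1.5, D=e−e_prev=4.5; u=1·1.5+3/2·(-1.5)+1/2·4.5=1.5; next y=2/5·(-4.5)+1/2·1.5=-1.05
n=2: y=-1.05, sp=5, e=sp−y=6.05; I=4.55, D=e−e_prev=4.55; u=1·6.05+3/2·4.55+1/2·4.55=15.15; next y=2/5·(-1.05)+1/2·15.15=7.155
n=3: y=7.155, sp=5, e=sp−y=-2.155; I=2.395, D=e−e_prev=-8.205; u=1·(-2.155)+3/2·2.395+1/2·(-8.205)=-2.665; next y=2/5·7.155+1/2·(-2.665)=1.5295
n=4: y=1.5295, sp=5, e=sp−y=3.4705; I=5.8655, D=e−e_prev=5.6255; u=1·3.4705+3/2·5.8655+1/2·5.6255=15.0815; next y=2/5·1.5295+1/2·15.0815=8.15255
n=5: y=8.15255, sp=5, e=sp−y=-3.15255; I=2.71295, D=e−e_prev=-6.62305; u=1·(-3.15255)+3/2·2.71295+1/2·(-6.62305)=-2.39465; next y=2/5·8.15255+1/2·(-2.39465)=2.063695
n=6: y=2.063695, sp=5, e=sp−y=2.936305; I=5.649255, D=e−e_prev=6.088855; u=1·2.936305+3/2·5.649255+1/2·6.088855=14.454615; next y=2/5·2.063695+1/2·14.454615≈8.052786
n=7: y≈8.052786, sp=5, e=sp−y≈-3.052786; I≈2.596470, D=e−e_prev≈-5.989091; u=1·(-3.052786)+3/2·2.596470+1/2·(-5.989091)≈-2.152627; next y=2/5·8.052786+1/2·(-2.152627)≈2.144801
n=8: y≈2.144801, sp=5, e=sp−y≈2.855199; I≈5.451669, D=e−e_prev≈5.907985; u=1·2.855199+3/2·5.451669+1/2·5.907985≈13.986694; next y=2/5·2.144801+1/2·13.986694≈7.851267

0 -3 -9.000 0.000
1 -3 1.500 -4.500
2 5 15.150 -1.050
3 5 -2.665 7.155
4 5 15.082 1.530
5 5 -2.395 8.153
6 5 14.455 2.064
7 5 -2.153 8.053
8 5 13.987 2.145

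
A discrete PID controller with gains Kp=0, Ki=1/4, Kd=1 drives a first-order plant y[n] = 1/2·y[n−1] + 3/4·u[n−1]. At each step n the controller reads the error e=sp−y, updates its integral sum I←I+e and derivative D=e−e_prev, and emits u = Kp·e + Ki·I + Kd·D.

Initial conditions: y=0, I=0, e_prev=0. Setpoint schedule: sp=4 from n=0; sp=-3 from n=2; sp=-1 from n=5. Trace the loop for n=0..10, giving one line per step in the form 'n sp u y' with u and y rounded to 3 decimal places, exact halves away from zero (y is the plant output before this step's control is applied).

0 4 5.000 0.000
1 4 -2.688 3.750
2 -3 -2.762 -0.141
3 -3 2.134 -2.142
4 -3 -3.421 0.530
5 -1 4.406 -2.301
6 -1 -5.668 2.154
7 -1 4.659 -3.174
8 -1 -6.477 1.907
9 -1 5.141 -3.904
10 -1 -7.204 1.904

(exact arithmetic carried between steps; '≈' marks a value shown rounded to 6 d.p. or computed from one; I and e_prev carry over from the previous line; the table rounds u and y to 3 d.p., halves away from zero)
n=0: y=0, sp=4, e=sp−y=4; I=4, D=e−e_prev=4; u=0·4+1/4·4+1·4=5; next y=1/2·0+3/4·5=3.75
n=1: y=3.75, sp=4, e=sp−y=0.25; I=4.25, D=e−e_prev=-3.75; u=0·0.25+1/4·4.25+1·(-3.75)=-2.6875; next y=1/2·3.75+3/4·(-2.6875)=-0.140625
n=2: y=-0.140625, sp=-3, e=sp−y=-2.859375; I=1.390625, D=e−e_prev=-3.109375; u=0·(-2.859375)+1/4·1.390625+1·(-3.109375)≈-2.761719; next y=1/2·(-0.140625)+3/4·(-2.761719)≈-2.141602
n=3: y≈-2.141602, sp=-3, e=sp−y≈-0.858398; I≈0.532227, D=e−e_prev≈2.000977; u=0·(-0.858398)+1/4·0.532227+1·2.000977≈2.134033; next y=1/2·(-2.141602)+3/4·2.134033≈0.529724
n=4: y≈0.529724, sp=-3, e=sp−y≈-3.529724; I≈-2.997498, D=e−e_prev≈-2.671326; u=0·(-3.529724)+1/4·(-2.997498)+1·(-2.671326)≈-3.420700; next y=1/2·0.529724+3/4·(-3.420700)≈-2.300663
n=5: y≈-2.300663, sp=-1, e=sp−y≈1.300663; I≈-1.696835, D=e−e_prev≈4.830387; u=0·1.300663+1/4·(-1.696835)+1·4.830387≈4.406178; next y=1/2·(-2.300663)+3/4·4.406178≈2.154302
n=6: y≈2.154302, sp=-1, e=sp−y≈-3.154302; I≈-4.851137, D=e−e_prev≈-4.454965; u=0·(-3.154302)+1/4·(-4.851137)+1·(-4.454965)≈-5.667750; next y=1/2·2.154302+3/4·(-5.667750)≈-3.173661
n=7: y≈-3.173661, sp=-1, e=sp−y≈2.173661; I≈-2.677476, D=e−e_prev≈5.327963; u=0·2.173661+1/4·(-2.677476)+1·5.327963≈4.658594; next y=1/2·(-3.173661)+3/4·4.658594≈1.907115
n=8: y≈1.907115, sp=-1, e=sp−y≈-2.907115; I≈-5.584591, D=e−e_prev≈-5.080776; u=0·(-2.907115)+1/4·(-5.584591)+1·(-5.080776)≈-6.476924; next y=1/2·1.907115+3/4·(-6.476924)≈-3.904135
n=9: y≈-3.904135, sp=-1, e=sp−y≈2.904135; I≈-2.680456, D=e−e_prev≈5.811251; u=0·2.904135+1/4·(-2.680456)+1·5.811251≈5.141137; next y=1/2·(-3.904135)+3/4·5.141137≈1.903785
n=10: y≈1.903785, sp=-1, e=sp−y≈-2.903785; I≈-5.584241, D=e−e_prev≈-5.807920; u=0·(-2.903785)+1/4·(-5.584241)+1·(-5.807920)≈-7.203980; next y=1/2·1.903785+3/4·(-7.203980)≈-4.451093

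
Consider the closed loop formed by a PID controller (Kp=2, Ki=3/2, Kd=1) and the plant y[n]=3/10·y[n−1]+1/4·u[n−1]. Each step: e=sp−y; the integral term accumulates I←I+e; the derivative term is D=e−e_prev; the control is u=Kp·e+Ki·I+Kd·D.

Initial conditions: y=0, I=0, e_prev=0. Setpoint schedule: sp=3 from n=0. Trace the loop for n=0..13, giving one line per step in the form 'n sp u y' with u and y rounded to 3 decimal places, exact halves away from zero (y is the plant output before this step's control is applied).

0 3 13.500 0.000
1 3 -0.188 3.375
2 3 13.467 0.966
3 3 2.001 3.656
4 3 12.974 1.597
5 3 3.454 3.723
6 3 12.336 1.980
7 3 4.483 3.678
8 3 11.706 2.224
9 3 5.253 3.594
10 3 11.143 2.391
11 3 5.850 3.503
12 3 10.661 2.514
13 3 6.325 3.419

(exact arithmetic carried between steps; '≈' marks a value shown rounded to 6 d.p. or computed from one; I and e_prev carry over from the previous line; the table rounds u and y to 3 d.p., halves away from zero)
n=0: y=0, sp=3, e=sp−y=3; I=3, D=e−e_prev=3; u=2·3+3/2·3+1·3=13.5; next y=3/10·0+1/4·13.5=3.375
n=1: y=3.375, sp=3, e=sp−y=-0.375; I=2.625, D=e−e_prev=-3.375; u=2·(-0.375)+3/2·2.625+1·(-3.375)=-0.1875; next y=3/10·3.375+1/4·(-0.1875)=0.965625
n=2: y=0.965625, sp=3, e=sp−y=2.034375; I=4.659375, D=e−e_prev=2.409375; u=2·2.034375+3/2·4.659375+1·2.409375≈13.467188; next y=3/10·0.965625+1/4·13.467188≈3.656484
n=3: y≈3.656484, sp=3, e=sp−y≈-0.656484; I≈4.002891, D=e−e_prev≈-2.690859; u=2·(-0.656484)+3/2·4.002891+1·(-2.690859)≈2.000508; next y=3/10·3.656484+1/4·2.000508≈1.597072
n=4: y≈1.597072, sp=3, e=sp−y≈1.402928; I≈5.405818, D=e−e_prev≈2.059412; u=2·1.402928+3/2·5.405818+1·2.059412≈12.973995; next y=3/10·1.597072+1/4·12.973995≈3.722620
n=5: y≈3.722620, sp=3, e=sp−y≈-0.722620; I≈4.683198, D=e−e_prev≈-2.125548; u=2·(-0.722620)+3/2·4.683198+1·(-2.125548)≈3.454008; next y=3/10·3.722620+1/4·3.454008≈1.980288
n=6: y≈1.980288, sp=3, e=sp−y≈1.019712; I≈5.702910, D=e−e_prev≈1.742332; u=2·1.019712+3/2·5.702910+1·1.742332≈12.336121; next y=3/10·1.980288+1/4·12.336121≈3.678117
n=7: y≈3.678117, sp=3, e=sp−y≈-0.678117; I≈5.024793, D=e−e_prev≈-1.697829; u=2·(-0.678117)+3/2·5.024793+1·(-1.697829)≈4.483128; next y=3/10·3.678117+1/4·4.483128≈2.224217
n=8: y≈2.224217, sp=3, e=sp−y≈0.775783; I≈5.800576, D=e−e_prev≈1.453900; u=2·0.775783+3/2·5.800576+1·1.453900≈11.706330; next y=3/10·2.224217+1/4·11.706330≈3.593848
n=9: y≈3.593848, sp=3, e=sp−y≈-0.593848; I≈5.206729, D=e−e_prev≈-1.369631; u=2·(-0.593848)+3/2·5.206729+1·(-1.369631)≈5.252767; next y=3/10·3.593848+1/4·5.252767≈2.391346
n=10: y≈2.391346, sp=3, e=sp−y≈0.608654; I≈5.815383, D=e−e_prev≈1.202502; u=2·0.608654+3/2·5.815383+1·1.202502≈11.142883; next y=3/10·2.391346+1/4·11.142883≈3.503125
n=11: y≈3.503125, sp=3, e=sp−y≈-0.503125; I≈5.312258, D=e−e_prev≈-1.111779; u=2·(-0.503125)+3/2·5.312258+1·(-1.111779)≈5.850359; next y=3/10·3.503125+1/4·5.850359≈2.513527
n=12: y≈2.513527, sp=3, e=sp−y≈0.486473; I≈5.798731, D=e−e_prev≈0.989598; u=2·0.486473+3/2·5.798731+1·0.989598≈10.660639; next y=3/10·2.513527+1/4·10.660639≈3.419218
n=13: y≈3.419218, sp=3, e=sp−y≈-0.419218; I≈5.379513, D=e−e_prev≈-0.905691; u=2·(-0.419218)+3/2·5.379513+1·(-0.905691)≈6.325142; next y=3/10·3.419218+1/4·6.325142≈2.607051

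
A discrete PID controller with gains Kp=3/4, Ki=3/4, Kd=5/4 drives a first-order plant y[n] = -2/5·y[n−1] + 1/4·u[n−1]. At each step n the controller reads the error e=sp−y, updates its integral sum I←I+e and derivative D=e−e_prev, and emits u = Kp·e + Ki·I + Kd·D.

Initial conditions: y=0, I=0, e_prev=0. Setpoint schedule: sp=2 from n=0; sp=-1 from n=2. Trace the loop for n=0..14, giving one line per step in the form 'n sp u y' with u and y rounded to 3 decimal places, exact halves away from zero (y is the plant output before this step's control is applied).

0 2 5.500 0.000
1 2 0.719 1.375
2 -1 -0.544 -0.370
3 -1 -0.500 0.012
4 -1 -0.391 -0.130
5 -1 -1.452 -0.046
6 -1 -1.241 -0.345
7 -1 -2.579 -0.172
8 -1 -1.875 -0.576
9 -1 -3.626 -0.238
10 -1 -2.200 -0.811
11 -1 -4.668 -0.226
12 -1 -2.176 -1.077
13 -1 -5.832 -0.113
14 -1 -1.719 -1.413

(exact arithmetic carried between steps; '≈' marks a value shown rounded to 6 d.p. or computed from one; I and e_prev carry over from the previous line; the table rounds u and y to 3 d.p., halves away from zero)
n=0: y=0, sp=2, e=sp−y=2; I=2, D=e−e_prev=2; u=3/4·2+3/4·2+5/4·2=5.5; next y=-2/5·0+1/4·5.5=1.375
n=1: y=1.375, sp=2, e=sp−y=0.625; I=2.625, D=e−e_prev=-1.375; u=3/4·0.625+3/4·2.625+5/4·(-1.375)=0.71875; next y=-2/5·1.375+1/4·0.71875≈-0.370313
n=2: y≈-0.370313, sp=-1, e=sp−y≈-0.629688; I≈1.995313, D=e−e_prev≈-1.254688; u=3/4·(-0.629688)+3/4·1.995313+5/4·(-1.254688)≈-0.544141; next y=-2/5·(-0.370313)+1/4·(-0.544141)≈0.012090
n=3: y≈0.012090, sp=-1, e=sp−y≈-1.012090; I≈0.983223, D=e−e_prev≈-0.382402; u=3/4·(-1.012090)+3/4·0.983223+5/4·(-0.382402)≈-0.499653; next y=-2/5·0.012090+1/4·(-0.499653)≈-0.129749
n=4: y≈-0.129749, sp=-1, e=sp−y≈-0.870251; I≈0.112972, D=e−e_prev≈0.141839; u=3/4·(-0.870251)+3/4·0.112972+5/4·0.141839≈-0.390660; next y=-2/5·(-0.129749)+1/4·(-0.390660)≈-0.045765
n=5: y≈-0.045765, sp=-1, e=sp−y≈-0.954235; I≈-0.841263, D=e−e_prev≈-0.083984; u=3/4·(-0.954235)+3/4·(-0.841263)+5/4·(-0.083984)≈-1.451603; next y=-2/5·(-0.045765)+1/4·(-1.451603)≈-0.344595
n=6: y≈-0.344595, sp=-1, e=sp−y≈-0.655405; I≈-1.496668, D=e−e_prev≈0.298829; u=3/4·(-0.655405)+3/4·(-1.496668)+5/4·0.298829≈-1.240519; next y=-2/5·(-0.344595)+1/4·(-1.240519)≈-0.172292
n=7: y≈-0.172292, sp=-1, e=sp−y≈-0.827708; I≈-2.324376, D=e−e_prev≈-0.172303; u=3/4·(-0.827708)+3/4·(-2.324376)+5/4·(-0.172303)≈-2.579442; next y=-2/5·(-0.172292)+1/4·(-2.579442)≈-0.575944
n=8: y≈-0.575944, sp=-1, e=sp−y≈-0.424056; I≈-2.748433, D=e−e_prev≈0.403652; u=3/4·(-0.424056)+3/4·(-2.748433)+5/4·0.403652≈-1.874802; next y=-2/5·(-0.575944)+1/4·(-1.874802)≈-0.238323
n=9: y≈-0.238323, sp=-1, e=sp−y≈-0.761677; I≈-3.510110, D=e−e_prev≈-0.337621; u=3/4·(-0.761677)+3/4·(-3.510110)+5/4·(-0.337621)≈-3.625866; next y=-2/5·(-0.238323)+1/4·(-3.625866)≈-0.811137
n=10: y≈-0.811137, sp=-1, e=sp−y≈-0.188863; I≈-3.698972, D=e−e_prev≈0.572814; u=3/4·(-0.188863)+3/4·(-3.698972)+5/4·0.572814≈-2.199858; next y=-2/5·(-0.811137)+1/4·(-2.199858)≈-0.225510
n=11: y≈-0.225510, sp=-1, e=sp−y≈-0.774490; I≈-4.473463, D=e−e_prev≈-0.585628; u=3/4·(-0.774490)+3/4·(-4.473463)+5/4·(-0.585628)≈-4.667999; next y=-2/5·(-0.225510)+1/4·(-4.667999)≈-1.076796
n=12: y≈-1.076796, sp=-1, e=sp−y≈0.076796; I≈-4.396667, D=e−e_prev≈0.851286; u=3/4·0.076796+3/4·(-4.396667)+5/4·0.851286≈-2.175795; next y=-2/5·(-1.076796)+1/4·(-2.175795)≈-0.113230
n=13: y≈-0.113230, sp=-1, e=sp−y≈-0.886770; I≈-5.283436, D=e−e_prev≈-0.963566; u=3/4·(-0.886770)+3/4·(-5.283436)+5/4·(-0.963566)≈-5.832112; next y=-2/5·(-0.113230)+1/4·(-5.832112)≈-1.412736
n=14: y≈-1.412736, sp=-1, e=sp−y≈0.412736; I≈-4.870701, D=e−e_prev≈1.299505; u=3/4·0.412736+3/4·(-4.870701)+5/4·1.299505≈-1.719092; next y=-2/5·(-1.412736)+1/4·(-1.719092)≈0.135321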